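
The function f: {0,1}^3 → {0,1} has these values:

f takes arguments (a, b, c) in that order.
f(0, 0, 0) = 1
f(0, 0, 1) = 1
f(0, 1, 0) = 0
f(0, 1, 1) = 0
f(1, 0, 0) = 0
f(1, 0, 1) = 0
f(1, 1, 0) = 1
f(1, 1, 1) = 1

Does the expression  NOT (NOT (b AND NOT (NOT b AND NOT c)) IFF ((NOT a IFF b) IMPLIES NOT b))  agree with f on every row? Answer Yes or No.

Test each input against both f and the formula:
  a=0, b=0, c=0: formula gives 0, but f = 1 ✗
Since they disagree at (0,0,0), the expression is not a correct formula for f.

No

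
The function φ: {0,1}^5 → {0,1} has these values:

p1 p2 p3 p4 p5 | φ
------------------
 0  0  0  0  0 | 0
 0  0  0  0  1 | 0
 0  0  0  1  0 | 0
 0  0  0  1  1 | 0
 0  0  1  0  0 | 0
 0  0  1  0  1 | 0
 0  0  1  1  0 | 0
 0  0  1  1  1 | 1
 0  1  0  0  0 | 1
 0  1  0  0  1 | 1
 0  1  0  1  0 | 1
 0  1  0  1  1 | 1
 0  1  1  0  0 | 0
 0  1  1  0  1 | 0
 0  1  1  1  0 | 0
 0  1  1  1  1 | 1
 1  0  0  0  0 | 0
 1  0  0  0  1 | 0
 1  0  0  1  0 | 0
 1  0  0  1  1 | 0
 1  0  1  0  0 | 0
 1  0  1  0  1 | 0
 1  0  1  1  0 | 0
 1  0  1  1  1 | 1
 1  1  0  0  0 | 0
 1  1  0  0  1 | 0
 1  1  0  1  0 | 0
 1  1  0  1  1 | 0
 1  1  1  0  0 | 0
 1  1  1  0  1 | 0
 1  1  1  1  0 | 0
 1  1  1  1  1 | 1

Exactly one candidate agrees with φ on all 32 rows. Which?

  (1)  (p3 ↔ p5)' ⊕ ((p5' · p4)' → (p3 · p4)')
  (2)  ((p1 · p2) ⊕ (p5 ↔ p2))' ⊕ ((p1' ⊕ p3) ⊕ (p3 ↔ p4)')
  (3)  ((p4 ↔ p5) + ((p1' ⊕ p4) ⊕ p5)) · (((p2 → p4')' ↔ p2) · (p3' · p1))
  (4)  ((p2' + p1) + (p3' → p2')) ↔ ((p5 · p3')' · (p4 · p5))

(1) fails at (0,0,0,0,0): the formula yields 1, φ is 0.
(2) fails at (0,0,0,0,0): the formula yields 1, φ is 0.
(3) fails at (0,0,1,1,1): the formula yields 0, φ is 1.
(4) is the remaining candidate, and it agrees with φ on all 32 inputs.

4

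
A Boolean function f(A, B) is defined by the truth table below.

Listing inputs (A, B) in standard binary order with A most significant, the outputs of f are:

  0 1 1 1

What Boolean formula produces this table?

f(A, B) = A + B

The output is 1 whenever at least one input is 1 — the OR of all inputs.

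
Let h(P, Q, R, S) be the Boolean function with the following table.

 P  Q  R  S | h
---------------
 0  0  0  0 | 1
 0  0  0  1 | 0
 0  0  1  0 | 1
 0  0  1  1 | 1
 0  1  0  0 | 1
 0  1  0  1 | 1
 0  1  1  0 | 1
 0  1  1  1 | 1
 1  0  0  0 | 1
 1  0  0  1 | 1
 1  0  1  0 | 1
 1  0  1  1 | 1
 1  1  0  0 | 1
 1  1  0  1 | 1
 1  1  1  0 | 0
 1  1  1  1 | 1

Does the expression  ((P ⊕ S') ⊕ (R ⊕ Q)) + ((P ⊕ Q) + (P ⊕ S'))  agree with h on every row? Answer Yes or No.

Yes

Test each input against both h and the formula:
  P=0, Q=0, R=0, S=0: formula gives 1, h = 1 ✓
  P=0, Q=0, R=0, S=1: formula gives 0, h = 0 ✓
  P=0, Q=0, R=1, S=0: formula gives 1, h = 1 ✓
  P=0, Q=0, R=1, S=1: formula gives 1, h = 1 ✓
  … (the remaining 12 rows also agree.)
All 16 rows match — the expression computes h exactly.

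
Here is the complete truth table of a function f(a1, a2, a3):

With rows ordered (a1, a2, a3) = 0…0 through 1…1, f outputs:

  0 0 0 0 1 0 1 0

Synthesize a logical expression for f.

Collect the rows where f=1 — (1,0,0), (1,1,0) — and write one minterm per row: a1·¬a2·¬a3, a1·a2·¬a3. Their union (logical OR) reproduces the table exactly.

f(a1, a2, a3) = ((a1 AND NOT a2) AND NOT a3) OR ((a1 AND a2) AND NOT a3)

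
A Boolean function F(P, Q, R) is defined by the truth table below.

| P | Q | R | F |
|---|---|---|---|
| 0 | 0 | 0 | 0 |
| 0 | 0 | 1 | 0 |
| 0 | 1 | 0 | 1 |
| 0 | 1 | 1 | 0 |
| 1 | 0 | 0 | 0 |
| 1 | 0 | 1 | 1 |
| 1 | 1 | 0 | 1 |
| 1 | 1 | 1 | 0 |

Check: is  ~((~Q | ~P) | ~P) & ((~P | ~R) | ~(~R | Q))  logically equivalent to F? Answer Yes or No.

Check the formula against F row by row:
  P=0, Q=0, R=0: formula gives 0, F = 0 ✓
  P=0, Q=0, R=1: formula gives 0, F = 0 ✓
  P=0, Q=1, R=0: formula gives 0, but F = 1 ✗
Since they disagree at (0,1,0), the expression is not a correct formula for F.

No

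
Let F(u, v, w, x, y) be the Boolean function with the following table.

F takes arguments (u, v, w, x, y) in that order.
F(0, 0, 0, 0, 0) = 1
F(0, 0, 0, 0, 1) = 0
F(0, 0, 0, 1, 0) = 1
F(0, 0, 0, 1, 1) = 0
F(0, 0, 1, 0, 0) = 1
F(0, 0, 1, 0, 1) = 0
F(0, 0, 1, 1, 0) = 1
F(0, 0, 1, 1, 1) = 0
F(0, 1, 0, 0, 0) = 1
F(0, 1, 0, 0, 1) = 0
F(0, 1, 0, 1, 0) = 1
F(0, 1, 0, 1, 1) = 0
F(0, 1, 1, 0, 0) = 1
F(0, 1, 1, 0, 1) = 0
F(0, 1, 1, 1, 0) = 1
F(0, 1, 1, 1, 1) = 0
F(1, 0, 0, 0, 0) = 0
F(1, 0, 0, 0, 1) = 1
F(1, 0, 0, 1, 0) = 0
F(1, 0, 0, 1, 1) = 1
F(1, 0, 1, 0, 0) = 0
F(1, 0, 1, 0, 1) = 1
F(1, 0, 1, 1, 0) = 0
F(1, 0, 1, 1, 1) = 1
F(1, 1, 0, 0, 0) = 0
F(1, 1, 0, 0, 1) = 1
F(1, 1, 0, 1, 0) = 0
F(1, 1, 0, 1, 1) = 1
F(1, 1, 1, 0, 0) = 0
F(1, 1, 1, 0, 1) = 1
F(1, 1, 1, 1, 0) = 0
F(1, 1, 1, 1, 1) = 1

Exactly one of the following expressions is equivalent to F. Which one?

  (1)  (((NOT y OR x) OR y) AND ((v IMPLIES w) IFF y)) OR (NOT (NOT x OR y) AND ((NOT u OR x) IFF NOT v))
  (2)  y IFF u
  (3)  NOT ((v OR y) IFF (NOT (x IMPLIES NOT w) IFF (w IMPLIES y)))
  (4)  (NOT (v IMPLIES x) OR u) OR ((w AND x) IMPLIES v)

(1): at (0,0,0,0,0) it gives 0, but F = 1 — eliminated.
(3): at (0,0,0,0,0) it gives 0, but F = 1 — eliminated.
(4): at (0,0,0,0,1) it gives 1, but F = 0 — eliminated.
That leaves (2). Evaluating it on every row reproduces the table of F exactly.

2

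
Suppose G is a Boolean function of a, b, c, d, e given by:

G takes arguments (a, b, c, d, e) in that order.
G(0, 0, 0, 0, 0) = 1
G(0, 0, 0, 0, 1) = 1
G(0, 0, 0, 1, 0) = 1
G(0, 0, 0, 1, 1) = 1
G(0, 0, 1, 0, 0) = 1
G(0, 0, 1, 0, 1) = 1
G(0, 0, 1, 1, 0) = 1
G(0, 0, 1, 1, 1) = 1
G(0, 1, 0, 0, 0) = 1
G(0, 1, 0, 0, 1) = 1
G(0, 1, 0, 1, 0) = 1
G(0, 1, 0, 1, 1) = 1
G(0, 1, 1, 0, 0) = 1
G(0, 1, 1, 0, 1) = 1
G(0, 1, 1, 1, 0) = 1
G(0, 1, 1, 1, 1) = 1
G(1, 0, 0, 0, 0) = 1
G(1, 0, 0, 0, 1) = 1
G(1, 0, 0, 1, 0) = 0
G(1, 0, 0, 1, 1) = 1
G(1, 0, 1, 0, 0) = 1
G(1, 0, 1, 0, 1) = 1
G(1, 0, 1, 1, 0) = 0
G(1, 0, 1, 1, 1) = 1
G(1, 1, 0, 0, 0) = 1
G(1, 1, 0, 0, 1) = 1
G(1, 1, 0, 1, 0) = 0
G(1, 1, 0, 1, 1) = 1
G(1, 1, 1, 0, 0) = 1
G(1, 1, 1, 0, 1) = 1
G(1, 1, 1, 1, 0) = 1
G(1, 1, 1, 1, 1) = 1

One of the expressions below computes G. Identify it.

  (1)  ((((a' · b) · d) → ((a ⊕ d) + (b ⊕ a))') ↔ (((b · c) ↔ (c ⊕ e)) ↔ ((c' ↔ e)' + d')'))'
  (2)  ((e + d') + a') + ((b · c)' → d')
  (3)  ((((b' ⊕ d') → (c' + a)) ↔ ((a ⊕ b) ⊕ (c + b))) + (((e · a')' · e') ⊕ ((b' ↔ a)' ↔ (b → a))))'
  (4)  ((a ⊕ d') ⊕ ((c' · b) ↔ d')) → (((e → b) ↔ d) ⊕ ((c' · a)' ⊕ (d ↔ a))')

2

(1) fails at (0,0,0,0,1): the formula yields 0, G is 1.
(3) fails at (0,0,0,0,1): the formula yields 0, G is 1.
(4) fails at (0,0,0,0,1): the formula yields 0, G is 1.
Only (2) survives; checking it on all 32 rows confirms it matches G.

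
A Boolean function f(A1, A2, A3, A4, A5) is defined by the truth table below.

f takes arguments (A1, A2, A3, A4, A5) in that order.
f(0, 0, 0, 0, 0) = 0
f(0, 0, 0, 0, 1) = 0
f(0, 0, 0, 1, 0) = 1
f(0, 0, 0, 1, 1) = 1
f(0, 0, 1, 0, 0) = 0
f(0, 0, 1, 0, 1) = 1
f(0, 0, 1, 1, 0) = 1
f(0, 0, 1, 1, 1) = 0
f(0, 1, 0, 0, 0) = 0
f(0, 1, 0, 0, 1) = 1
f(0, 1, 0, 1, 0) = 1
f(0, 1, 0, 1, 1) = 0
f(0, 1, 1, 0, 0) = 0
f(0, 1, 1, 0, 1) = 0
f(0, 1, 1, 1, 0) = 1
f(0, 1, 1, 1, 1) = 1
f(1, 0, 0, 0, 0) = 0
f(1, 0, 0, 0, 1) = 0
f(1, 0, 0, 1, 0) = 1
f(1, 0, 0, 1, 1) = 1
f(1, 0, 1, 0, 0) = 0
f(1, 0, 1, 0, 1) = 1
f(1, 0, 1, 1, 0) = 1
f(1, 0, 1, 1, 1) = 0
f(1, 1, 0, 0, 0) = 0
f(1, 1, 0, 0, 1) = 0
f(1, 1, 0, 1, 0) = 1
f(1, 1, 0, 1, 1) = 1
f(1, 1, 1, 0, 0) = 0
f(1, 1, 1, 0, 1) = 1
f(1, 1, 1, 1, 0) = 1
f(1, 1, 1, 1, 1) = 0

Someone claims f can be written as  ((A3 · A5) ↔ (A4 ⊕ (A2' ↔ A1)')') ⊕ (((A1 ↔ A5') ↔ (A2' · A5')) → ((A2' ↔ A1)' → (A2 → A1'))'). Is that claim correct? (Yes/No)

Check the formula against f row by row:
  A1=0, A2=0, A3=0, A4=0, A5=0: formula gives 0, f = 0 ✓
  A1=0, A2=0, A3=0, A4=0, A5=1: formula gives 0, f = 0 ✓
  A1=0, A2=0, A3=0, A4=1, A5=0: formula gives 1, f = 1 ✓
  A1=0, A2=0, A3=0, A4=1, A5=1: formula gives 1, f = 1 ✓
  …and likewise for the remaining 28 rows.
No disagreement on any input; they are logically equivalent.

Yes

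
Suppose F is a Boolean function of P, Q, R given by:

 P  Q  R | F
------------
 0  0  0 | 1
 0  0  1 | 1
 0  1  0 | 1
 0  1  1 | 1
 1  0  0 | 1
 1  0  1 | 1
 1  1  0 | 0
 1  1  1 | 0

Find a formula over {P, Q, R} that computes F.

The 0-rows are (1,1,0), (1,1,1). Take each as a conjunction (P·Q·¬R, P·Q·R), form their disjunction, and complement — that gives a formula that is 1 everywhere F is.

F(P, Q, R) = (((P · Q) · R') + ((P · Q) · R))'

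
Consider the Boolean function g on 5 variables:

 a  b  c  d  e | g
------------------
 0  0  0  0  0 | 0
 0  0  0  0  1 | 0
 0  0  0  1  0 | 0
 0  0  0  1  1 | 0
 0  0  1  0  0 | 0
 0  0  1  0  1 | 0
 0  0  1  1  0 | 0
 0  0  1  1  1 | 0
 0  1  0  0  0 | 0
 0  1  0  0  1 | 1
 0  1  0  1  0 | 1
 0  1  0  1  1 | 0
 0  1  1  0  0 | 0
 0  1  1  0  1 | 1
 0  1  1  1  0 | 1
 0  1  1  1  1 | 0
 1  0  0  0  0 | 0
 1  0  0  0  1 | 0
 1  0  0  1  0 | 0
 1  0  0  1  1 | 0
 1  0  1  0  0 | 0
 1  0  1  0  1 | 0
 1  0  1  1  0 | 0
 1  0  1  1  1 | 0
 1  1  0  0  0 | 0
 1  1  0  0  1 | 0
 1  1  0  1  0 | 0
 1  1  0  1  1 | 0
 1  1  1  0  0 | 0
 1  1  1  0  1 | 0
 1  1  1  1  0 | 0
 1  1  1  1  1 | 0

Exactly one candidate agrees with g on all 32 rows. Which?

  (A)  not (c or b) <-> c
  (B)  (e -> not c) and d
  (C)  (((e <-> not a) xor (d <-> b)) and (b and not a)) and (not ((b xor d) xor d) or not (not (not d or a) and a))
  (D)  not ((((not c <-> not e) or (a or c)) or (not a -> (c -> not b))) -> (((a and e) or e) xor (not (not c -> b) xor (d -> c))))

(A): at (0,1,0,0,0) it gives 1, but g = 0 — eliminated.
(B): at (0,0,0,1,0) it gives 1, but g = 0 — eliminated.
(D): at (0,0,0,0,0) it gives 1, but g = 0 — eliminated.
That leaves (C). Evaluating it on every row reproduces the table of g exactly.

C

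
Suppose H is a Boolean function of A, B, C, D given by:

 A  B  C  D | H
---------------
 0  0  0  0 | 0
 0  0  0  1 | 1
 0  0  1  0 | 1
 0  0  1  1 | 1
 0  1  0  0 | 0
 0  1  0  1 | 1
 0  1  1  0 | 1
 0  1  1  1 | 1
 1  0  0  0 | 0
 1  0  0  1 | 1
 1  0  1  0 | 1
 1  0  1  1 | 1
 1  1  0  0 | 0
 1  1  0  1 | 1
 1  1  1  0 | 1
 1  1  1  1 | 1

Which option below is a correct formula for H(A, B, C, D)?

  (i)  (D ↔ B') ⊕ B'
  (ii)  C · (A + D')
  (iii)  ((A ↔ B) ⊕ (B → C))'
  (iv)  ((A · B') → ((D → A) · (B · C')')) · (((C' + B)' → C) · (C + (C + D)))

iv

(i) disagrees with H on (0,0,0,0) (formula → 1, table → 0); rule it out.
(ii) disagrees with H on (0,0,0,1) (formula → 0, table → 1); rule it out.
(iii) disagrees with H on (0,0,0,0) (formula → 1, table → 0); rule it out.
(iv) is the remaining candidate, and it agrees with H on all 16 inputs.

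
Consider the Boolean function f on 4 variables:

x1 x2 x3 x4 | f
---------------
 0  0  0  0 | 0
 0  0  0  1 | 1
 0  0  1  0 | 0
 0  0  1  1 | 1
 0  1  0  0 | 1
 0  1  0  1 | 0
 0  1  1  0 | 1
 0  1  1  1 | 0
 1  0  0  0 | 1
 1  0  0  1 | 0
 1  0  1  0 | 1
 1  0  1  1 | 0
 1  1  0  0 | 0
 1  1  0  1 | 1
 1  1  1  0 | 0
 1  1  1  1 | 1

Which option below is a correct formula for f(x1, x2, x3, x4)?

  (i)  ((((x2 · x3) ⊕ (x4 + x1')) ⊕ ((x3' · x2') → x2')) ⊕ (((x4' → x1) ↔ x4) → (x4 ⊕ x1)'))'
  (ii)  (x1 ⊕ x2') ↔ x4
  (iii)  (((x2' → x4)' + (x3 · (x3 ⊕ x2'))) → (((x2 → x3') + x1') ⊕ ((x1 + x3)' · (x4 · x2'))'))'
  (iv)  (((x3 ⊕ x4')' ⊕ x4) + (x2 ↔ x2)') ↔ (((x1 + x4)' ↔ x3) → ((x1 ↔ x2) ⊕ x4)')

ii

(i): at (0,1,0,0) it gives 0, but f = 1 — eliminated.
(iii): at (0,0,0,0) it gives 1, but f = 0 — eliminated.
(iv): at (0,0,0,1) it gives 0, but f = 1 — eliminated.
Only (ii) survives; checking it on all 16 rows confirms it matches f.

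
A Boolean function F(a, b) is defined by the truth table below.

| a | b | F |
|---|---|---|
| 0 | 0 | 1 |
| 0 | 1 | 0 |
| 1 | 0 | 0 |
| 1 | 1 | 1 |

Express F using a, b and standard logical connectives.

The output is 1 exactly when an even number of inputs are 1 — the complement of 2-way XOR.

F(a, b) = not (a xor b)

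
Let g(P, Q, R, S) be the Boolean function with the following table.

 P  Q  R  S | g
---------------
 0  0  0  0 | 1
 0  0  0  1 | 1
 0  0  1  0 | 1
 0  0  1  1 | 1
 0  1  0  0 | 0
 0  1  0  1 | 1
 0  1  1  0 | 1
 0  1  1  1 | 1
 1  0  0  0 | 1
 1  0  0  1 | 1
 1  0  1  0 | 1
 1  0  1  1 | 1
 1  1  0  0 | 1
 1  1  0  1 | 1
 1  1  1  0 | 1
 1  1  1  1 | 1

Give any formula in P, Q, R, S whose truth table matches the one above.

g is 0 on exactly one input, (0,1,0,0), whose minterm is ¬P·Q·¬R·¬S. So g is the negation of that single conjunction.

g(P, Q, R, S) = ¬(((¬P ∧ Q) ∧ ¬R) ∧ ¬S)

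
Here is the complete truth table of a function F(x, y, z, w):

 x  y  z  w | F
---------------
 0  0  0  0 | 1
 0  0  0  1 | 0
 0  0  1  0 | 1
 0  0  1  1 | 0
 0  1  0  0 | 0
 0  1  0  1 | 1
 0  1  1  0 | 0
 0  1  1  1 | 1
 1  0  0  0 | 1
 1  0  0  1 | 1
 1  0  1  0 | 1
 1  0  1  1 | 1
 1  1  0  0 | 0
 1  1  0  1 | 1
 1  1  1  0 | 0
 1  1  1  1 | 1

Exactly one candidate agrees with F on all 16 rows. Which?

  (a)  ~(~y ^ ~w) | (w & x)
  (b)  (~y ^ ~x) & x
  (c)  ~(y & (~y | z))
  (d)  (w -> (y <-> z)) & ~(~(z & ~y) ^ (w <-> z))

(b) disagrees with F on (0,0,0,0) (formula → 0, table → 1); rule it out.
(c) disagrees with F on (0,0,0,1) (formula → 1, table → 0); rule it out.
(d) disagrees with F on (0,1,0,0) (formula → 1, table → 0); rule it out.
Only (a) survives; checking it on all 16 rows confirms it matches F.

a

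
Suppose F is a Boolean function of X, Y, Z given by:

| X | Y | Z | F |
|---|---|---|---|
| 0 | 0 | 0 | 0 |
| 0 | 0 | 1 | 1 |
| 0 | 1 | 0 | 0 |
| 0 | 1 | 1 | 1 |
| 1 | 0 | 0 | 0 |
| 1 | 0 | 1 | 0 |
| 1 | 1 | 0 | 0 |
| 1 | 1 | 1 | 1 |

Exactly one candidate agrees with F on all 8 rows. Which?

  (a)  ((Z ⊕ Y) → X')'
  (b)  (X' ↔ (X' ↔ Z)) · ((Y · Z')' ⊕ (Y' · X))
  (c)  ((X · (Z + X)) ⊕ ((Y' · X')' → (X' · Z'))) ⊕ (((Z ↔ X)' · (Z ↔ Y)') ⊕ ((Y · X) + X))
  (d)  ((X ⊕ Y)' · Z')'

(a) fails at (0,0,1): the formula yields 0, F is 1.
(c) fails at (0,0,0): the formula yields 1, F is 0.
(d) fails at (0,1,0): the formula yields 1, F is 0.
(b) is the remaining candidate, and it agrees with F on all 8 inputs.

b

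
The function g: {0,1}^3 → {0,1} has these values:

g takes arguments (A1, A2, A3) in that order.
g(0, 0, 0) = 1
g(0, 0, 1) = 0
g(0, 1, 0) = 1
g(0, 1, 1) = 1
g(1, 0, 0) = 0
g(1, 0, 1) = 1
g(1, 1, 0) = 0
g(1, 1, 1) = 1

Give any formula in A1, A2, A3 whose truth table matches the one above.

g(A1, A2, A3) = NOT ((((NOT A1 AND NOT A2) AND A3) OR ((A1 AND NOT A2) AND NOT A3)) OR ((A1 AND A2) AND NOT A3))

g is 0 on only 3 rows — (0,0,1), (1,0,0), (1,1,0). Writing each as a minterm (¬A1·¬A2·A3, A1·¬A2·¬A3, A1·A2·¬A3) and OR-ing them characterizes exactly where g=0, so g is the negation of that disjunction.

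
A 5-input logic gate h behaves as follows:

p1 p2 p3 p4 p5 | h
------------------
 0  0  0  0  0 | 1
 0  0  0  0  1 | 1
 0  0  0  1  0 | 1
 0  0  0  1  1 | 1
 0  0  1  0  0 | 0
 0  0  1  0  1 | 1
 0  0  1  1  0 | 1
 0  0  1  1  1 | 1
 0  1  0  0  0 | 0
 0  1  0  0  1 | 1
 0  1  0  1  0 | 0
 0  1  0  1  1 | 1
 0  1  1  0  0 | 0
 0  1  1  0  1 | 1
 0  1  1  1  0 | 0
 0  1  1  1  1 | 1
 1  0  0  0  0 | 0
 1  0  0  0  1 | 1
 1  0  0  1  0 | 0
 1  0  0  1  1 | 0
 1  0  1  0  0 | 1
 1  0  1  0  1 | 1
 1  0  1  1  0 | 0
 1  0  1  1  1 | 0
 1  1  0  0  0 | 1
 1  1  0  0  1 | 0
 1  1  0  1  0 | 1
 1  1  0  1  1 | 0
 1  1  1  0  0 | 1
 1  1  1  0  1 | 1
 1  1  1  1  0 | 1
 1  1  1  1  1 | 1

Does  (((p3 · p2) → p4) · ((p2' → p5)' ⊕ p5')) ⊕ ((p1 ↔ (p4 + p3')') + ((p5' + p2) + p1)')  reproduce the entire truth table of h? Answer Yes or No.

No

Evaluate (((p3 · p2) → p4) · ((p2' → p5)' ⊕ p5')) ⊕ ((p1 ↔ (p4 + p3')') + ((p5' + p2) + p1)') on each row and compare to h:
  p1=0, p2=0, p3=0, p4=0, p5=0: formula gives 1, h = 1 ✓
  p1=0, p2=0, p3=0, p4=0, p5=1: formula gives 1, h = 1 ✓
  p1=0, p2=0, p3=0, p4=1, p5=0: formula gives 1, h = 1 ✓
  p1=0, p2=0, p3=0, p4=1, p5=1: formula gives 1, h = 1 ✓
  …
  p1=0, p2=1, p3=1, p4=0, p5=1: formula gives 0, but h = 1 ✗
A single disagreement suffices: at (0,1,1,0,1) they differ, so the formula does not compute h.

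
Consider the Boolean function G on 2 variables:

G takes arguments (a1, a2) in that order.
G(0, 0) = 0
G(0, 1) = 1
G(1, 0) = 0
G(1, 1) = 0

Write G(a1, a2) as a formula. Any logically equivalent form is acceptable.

1 only at (0,1): NOT a1 AND a2.

G(a1, a2) = ¬a1 ∧ a2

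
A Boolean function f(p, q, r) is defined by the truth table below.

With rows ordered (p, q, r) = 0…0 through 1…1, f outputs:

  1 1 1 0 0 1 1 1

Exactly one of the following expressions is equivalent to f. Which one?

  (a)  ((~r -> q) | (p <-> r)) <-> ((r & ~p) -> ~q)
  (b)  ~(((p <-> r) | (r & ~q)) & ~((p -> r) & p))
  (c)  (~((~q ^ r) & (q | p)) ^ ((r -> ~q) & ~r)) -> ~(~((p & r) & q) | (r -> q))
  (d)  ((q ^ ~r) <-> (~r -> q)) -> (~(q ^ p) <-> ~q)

a

(b) fails at (0,0,0): the formula yields 0, f is 1.
(c) fails at (0,0,1): the formula yields 0, f is 1.
(d) fails at (0,1,1): the formula yields 1, f is 0.
That leaves (a). Evaluating it on every row reproduces the table of f exactly.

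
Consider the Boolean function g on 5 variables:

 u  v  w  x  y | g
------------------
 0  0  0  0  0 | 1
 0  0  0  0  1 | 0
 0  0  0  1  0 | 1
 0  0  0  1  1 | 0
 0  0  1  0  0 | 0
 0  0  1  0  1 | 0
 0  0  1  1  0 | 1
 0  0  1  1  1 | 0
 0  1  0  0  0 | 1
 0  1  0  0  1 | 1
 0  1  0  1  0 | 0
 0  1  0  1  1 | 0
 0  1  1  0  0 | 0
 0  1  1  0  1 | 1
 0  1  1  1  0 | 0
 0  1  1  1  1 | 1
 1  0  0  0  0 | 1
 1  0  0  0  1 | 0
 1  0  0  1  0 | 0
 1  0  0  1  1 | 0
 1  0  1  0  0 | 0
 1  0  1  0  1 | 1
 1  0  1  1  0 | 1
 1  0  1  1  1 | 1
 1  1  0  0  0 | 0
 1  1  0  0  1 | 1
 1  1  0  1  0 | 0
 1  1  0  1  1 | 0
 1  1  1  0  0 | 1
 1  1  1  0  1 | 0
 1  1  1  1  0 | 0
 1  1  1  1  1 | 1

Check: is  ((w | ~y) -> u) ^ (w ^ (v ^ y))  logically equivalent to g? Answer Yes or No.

Test each input against both g and the formula:
  u=0, v=0, w=0, x=0, y=0: formula gives 0, but g = 1 ✗
A single disagreement suffices: at (0,0,0,0,0) they differ, so the formula does not compute g.

No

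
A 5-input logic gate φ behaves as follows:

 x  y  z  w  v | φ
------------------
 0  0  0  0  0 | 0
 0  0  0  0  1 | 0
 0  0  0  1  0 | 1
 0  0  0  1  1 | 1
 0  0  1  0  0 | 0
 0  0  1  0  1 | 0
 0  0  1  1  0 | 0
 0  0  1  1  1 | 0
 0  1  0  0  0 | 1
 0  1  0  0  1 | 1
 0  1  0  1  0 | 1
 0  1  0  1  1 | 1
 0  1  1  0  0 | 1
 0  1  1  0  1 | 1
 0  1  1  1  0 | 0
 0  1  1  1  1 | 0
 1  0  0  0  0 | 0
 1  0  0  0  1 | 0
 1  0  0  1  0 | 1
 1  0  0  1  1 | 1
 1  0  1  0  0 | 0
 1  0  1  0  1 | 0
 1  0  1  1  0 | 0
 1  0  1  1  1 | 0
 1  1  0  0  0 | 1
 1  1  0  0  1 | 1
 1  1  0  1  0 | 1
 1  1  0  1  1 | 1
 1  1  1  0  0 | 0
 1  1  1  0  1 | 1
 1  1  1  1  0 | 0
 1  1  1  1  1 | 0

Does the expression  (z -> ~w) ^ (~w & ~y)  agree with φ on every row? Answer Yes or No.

No

Evaluate (z -> ~w) ^ (~w & ~y) on each row and compare to φ:
  x=0, y=0, z=0, w=0, v=0: formula gives 0, φ = 0 ✓
  x=0, y=0, z=0, w=0, v=1: formula gives 0, φ = 0 ✓
  x=0, y=0, z=0, w=1, v=0: formula gives 1, φ = 1 ✓
  x=0, y=0, z=0, w=1, v=1: formula gives 1, φ = 1 ✓
  …
  x=1, y=1, z=1, w=0, v=0: formula gives 1, but φ = 0 ✗
Since they disagree at (1,1,1,0,0), the expression is not a correct formula for φ.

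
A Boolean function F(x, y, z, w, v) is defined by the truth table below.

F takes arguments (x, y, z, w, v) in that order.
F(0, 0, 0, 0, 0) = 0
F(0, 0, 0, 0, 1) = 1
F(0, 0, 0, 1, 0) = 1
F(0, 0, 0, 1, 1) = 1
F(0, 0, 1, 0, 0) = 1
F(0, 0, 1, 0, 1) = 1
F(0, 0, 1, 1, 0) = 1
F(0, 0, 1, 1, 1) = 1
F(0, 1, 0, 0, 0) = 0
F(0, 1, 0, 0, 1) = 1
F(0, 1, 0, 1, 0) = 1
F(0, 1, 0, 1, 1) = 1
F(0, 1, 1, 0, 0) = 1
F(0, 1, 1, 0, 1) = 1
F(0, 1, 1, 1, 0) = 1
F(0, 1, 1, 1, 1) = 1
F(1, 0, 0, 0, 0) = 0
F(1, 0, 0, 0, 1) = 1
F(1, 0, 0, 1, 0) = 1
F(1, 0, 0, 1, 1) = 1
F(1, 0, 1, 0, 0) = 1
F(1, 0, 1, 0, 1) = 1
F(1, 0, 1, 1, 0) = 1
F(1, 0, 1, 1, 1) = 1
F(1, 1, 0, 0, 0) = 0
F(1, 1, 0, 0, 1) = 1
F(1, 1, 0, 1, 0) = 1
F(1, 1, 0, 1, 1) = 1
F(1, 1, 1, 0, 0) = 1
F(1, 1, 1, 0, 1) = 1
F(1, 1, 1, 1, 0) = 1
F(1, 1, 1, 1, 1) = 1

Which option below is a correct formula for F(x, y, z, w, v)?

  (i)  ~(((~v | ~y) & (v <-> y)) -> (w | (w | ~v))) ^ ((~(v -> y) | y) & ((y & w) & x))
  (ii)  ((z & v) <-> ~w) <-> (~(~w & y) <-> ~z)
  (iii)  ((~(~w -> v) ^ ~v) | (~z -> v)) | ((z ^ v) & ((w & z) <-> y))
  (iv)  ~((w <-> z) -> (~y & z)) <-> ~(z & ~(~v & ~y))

(i) fails at (0,0,0,0,1): the formula yields 0, F is 1.
(ii) fails at (0,0,0,0,1): the formula yields 0, F is 1.
(iv) fails at (0,0,0,0,0): the formula yields 1, F is 0.
(iii) is the remaining candidate, and it agrees with F on all 32 inputs.

iii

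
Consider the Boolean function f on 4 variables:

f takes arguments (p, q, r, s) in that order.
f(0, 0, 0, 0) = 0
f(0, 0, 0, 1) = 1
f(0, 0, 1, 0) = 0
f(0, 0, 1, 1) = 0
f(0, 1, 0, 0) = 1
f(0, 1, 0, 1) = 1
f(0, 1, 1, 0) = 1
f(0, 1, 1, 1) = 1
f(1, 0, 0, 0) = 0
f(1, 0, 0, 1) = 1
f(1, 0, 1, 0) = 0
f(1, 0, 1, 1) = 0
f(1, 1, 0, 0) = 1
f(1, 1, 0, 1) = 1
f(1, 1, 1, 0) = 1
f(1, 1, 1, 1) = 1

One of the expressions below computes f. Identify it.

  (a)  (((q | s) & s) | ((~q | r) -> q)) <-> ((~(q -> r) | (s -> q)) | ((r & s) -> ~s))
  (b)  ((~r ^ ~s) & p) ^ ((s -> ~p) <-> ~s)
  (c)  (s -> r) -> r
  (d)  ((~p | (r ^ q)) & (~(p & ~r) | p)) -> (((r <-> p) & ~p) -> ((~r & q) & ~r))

(b): at (0,0,0,0) it gives 1, but f = 0 — eliminated.
(c): at (0,0,1,0) it gives 1, but f = 0 — eliminated.
(d): at (0,0,0,1) it gives 0, but f = 1 — eliminated.
Only (a) survives; checking it on all 16 rows confirms it matches f.

a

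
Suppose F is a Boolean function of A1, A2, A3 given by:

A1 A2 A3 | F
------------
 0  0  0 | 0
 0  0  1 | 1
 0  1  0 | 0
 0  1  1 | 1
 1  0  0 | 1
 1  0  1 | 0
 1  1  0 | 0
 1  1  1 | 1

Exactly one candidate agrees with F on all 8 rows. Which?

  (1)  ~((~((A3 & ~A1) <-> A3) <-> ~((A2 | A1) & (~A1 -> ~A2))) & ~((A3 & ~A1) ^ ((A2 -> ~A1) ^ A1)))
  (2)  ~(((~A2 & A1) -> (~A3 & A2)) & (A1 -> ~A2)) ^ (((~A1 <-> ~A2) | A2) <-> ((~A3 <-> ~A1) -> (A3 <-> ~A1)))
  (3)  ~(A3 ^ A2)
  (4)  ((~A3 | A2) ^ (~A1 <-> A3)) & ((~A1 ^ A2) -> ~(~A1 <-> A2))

2

(1) disagrees with F on (0,0,0) (formula → 1, table → 0); rule it out.
(3) disagrees with F on (0,0,0) (formula → 1, table → 0); rule it out.
(4) disagrees with F on (0,0,0) (formula → 1, table → 0); rule it out.
Only (2) survives; checking it on all 8 rows confirms it matches F.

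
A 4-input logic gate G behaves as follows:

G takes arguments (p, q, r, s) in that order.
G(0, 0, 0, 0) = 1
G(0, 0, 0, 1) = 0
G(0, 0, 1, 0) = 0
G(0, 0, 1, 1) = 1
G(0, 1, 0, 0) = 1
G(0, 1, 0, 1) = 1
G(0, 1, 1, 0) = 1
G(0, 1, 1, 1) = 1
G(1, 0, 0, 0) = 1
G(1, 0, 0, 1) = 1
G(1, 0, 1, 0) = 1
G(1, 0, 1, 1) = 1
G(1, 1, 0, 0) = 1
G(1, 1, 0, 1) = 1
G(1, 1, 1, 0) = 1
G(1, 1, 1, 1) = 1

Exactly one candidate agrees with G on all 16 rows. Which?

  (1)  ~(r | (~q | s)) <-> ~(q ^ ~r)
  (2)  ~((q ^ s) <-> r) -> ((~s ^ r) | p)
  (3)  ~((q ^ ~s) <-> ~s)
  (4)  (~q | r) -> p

(1) fails at (0,0,0,1): the formula yields 1, G is 0.
(3) fails at (0,0,0,0): the formula yields 0, G is 1.
(4) fails at (0,0,0,0): the formula yields 0, G is 1.
That leaves (2). Evaluating it on every row reproduces the table of G exactly.

2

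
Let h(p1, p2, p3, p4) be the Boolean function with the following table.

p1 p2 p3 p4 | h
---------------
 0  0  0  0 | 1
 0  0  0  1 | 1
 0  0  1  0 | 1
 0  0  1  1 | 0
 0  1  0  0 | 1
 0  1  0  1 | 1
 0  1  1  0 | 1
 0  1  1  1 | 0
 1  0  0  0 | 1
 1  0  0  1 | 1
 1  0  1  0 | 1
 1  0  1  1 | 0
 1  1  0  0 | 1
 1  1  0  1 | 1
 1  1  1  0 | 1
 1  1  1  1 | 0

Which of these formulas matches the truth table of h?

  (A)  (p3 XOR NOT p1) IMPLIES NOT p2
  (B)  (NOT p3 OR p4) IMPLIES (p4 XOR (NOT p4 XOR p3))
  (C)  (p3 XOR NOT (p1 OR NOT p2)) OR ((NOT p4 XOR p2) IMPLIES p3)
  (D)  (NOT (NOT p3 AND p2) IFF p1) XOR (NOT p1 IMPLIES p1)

B

(A): at (0,0,1,1) it gives 1, but h = 0 — eliminated.
(C): at (0,0,0,0) it gives 0, but h = 1 — eliminated.
(D): at (0,0,0,0) it gives 0, but h = 1 — eliminated.
(B) is the remaining candidate, and it agrees with h on all 16 inputs.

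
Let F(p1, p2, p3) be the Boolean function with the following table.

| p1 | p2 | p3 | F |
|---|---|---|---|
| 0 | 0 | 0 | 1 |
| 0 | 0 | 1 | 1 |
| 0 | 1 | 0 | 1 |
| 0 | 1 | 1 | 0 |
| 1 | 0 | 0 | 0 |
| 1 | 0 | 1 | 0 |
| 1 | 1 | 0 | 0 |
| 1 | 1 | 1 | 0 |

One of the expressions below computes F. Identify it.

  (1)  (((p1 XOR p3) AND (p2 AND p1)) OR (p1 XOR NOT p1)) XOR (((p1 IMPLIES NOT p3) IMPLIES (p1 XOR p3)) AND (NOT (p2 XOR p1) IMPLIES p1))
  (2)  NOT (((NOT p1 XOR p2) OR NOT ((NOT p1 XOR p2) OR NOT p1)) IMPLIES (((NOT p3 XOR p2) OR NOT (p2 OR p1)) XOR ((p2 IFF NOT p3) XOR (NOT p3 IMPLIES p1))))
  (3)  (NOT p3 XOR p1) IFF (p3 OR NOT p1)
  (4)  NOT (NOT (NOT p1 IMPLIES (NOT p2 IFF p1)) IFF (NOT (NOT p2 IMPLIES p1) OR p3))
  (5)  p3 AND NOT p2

(2) disagrees with F on (0,0,0) (formula → 0, table → 1); rule it out.
(3) disagrees with F on (0,0,1) (formula → 0, table → 1); rule it out.
(4) disagrees with F on (0,0,0) (formula → 0, table → 1); rule it out.
(5) disagrees with F on (0,0,0) (formula → 0, table → 1); rule it out.
Only (1) survives; checking it on all 8 rows confirms it matches F.

1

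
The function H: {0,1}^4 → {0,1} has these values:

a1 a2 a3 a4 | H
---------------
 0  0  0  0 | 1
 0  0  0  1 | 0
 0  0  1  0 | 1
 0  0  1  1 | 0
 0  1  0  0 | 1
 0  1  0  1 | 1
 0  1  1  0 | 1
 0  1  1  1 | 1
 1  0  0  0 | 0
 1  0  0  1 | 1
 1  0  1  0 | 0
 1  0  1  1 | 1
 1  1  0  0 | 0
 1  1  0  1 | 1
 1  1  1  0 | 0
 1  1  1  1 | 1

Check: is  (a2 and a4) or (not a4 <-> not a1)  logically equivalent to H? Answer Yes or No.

Check the formula against H row by row:
  a1=0, a2=0, a3=0, a4=0: formula gives 1, H = 1 ✓
  a1=0, a2=0, a3=0, a4=1: formula gives 0, H = 0 ✓
  a1=0, a2=0, a3=1, a4=0: formula gives 1, H = 1 ✓
  a1=0, a2=0, a3=1, a4=1: formula gives 0, H = 0 ✓
  …and likewise for the remaining 12 rows.
Every row agrees, so the formula is equivalent.

Yes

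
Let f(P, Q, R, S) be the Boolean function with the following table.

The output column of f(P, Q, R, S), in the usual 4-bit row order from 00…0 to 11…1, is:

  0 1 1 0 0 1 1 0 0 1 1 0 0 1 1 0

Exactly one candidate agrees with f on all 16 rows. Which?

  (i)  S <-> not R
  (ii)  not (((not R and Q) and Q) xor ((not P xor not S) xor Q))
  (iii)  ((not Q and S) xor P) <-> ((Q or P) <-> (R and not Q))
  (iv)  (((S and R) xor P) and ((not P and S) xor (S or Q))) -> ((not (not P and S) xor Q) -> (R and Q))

(ii) disagrees with f on (0,0,0,0) (formula → 1, table → 0); rule it out.
(iii) disagrees with f on (0,1,0,0) (formula → 1, table → 0); rule it out.
(iv) disagrees with f on (0,0,0,0) (formula → 1, table → 0); rule it out.
Only (i) survives; checking it on all 16 rows confirms it matches f.

i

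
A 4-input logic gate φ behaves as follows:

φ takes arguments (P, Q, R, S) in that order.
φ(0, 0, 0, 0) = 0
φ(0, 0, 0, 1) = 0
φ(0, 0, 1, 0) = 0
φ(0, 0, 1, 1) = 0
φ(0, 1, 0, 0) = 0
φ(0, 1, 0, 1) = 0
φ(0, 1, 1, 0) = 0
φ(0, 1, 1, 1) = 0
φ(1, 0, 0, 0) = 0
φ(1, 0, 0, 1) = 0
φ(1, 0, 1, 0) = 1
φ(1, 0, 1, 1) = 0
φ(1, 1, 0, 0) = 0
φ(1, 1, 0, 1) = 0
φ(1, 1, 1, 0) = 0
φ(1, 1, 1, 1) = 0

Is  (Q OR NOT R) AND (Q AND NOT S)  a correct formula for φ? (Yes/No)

No

Test each input against both φ and the formula:
  P=0, Q=0, R=0, S=0: formula gives 0, φ = 0 ✓
  P=0, Q=0, R=0, S=1: formula gives 0, φ = 0 ✓
  P=0, Q=0, R=1, S=0: formula gives 0, φ = 0 ✓
  P=0, Q=0, R=1, S=1: formula gives 0, φ = 0 ✓
  P=0, Q=1, R=0, S=0: formula gives 1, but φ = 0 ✗
Since they disagree at (0,1,0,0), the expression is not a correct formula for φ.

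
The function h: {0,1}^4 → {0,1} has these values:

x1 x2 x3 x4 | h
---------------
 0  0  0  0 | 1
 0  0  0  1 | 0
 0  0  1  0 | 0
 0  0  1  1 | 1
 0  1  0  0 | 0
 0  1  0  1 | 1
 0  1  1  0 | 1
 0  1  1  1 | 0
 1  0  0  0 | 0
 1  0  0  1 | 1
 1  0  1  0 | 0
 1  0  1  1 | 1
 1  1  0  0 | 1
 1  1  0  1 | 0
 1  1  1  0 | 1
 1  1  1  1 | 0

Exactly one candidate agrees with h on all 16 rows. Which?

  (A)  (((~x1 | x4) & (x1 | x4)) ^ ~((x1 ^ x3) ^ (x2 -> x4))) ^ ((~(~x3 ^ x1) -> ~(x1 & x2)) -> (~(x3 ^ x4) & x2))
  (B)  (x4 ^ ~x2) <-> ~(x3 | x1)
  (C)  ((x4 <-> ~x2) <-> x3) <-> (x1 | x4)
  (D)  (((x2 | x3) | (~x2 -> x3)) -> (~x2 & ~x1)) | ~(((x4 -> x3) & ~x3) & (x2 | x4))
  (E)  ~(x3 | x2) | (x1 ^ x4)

(A) fails at (0,0,0,0): the formula yields 0, h is 1.
(C) fails at (0,0,0,0): the formula yields 0, h is 1.
(D) fails at (0,0,0,1): the formula yields 1, h is 0.
(E) fails at (0,0,0,1): the formula yields 1, h is 0.
(B) is the remaining candidate, and it agrees with h on all 16 inputs.

B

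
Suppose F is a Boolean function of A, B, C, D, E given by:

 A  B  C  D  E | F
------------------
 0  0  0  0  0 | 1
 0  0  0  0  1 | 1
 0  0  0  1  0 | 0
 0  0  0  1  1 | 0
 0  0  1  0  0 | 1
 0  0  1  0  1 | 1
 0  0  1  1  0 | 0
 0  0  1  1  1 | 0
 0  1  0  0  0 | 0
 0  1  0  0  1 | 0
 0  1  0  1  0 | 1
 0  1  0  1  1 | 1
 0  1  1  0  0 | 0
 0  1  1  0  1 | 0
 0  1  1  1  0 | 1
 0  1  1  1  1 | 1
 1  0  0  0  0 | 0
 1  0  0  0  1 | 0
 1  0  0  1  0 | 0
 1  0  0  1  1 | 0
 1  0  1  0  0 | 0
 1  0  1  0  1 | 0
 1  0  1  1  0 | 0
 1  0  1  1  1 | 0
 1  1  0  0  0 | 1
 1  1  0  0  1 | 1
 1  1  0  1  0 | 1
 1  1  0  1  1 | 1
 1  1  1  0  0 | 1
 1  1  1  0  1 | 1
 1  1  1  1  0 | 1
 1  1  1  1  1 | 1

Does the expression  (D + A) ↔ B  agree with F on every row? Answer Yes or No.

Yes

Check the formula against F row by row:
  A=0, B=0, C=0, D=0, E=0: formula gives 1, F = 1 ✓
  A=0, B=0, C=0, D=0, E=1: formula gives 1, F = 1 ✓
  A=0, B=0, C=0, D=1, E=0: formula gives 0, F = 0 ✓
  A=0, B=0, C=0, D=1, E=1: formula gives 0, F = 0 ✓
  …and likewise for the remaining 28 rows.
No disagreement on any input; they are logically equivalent.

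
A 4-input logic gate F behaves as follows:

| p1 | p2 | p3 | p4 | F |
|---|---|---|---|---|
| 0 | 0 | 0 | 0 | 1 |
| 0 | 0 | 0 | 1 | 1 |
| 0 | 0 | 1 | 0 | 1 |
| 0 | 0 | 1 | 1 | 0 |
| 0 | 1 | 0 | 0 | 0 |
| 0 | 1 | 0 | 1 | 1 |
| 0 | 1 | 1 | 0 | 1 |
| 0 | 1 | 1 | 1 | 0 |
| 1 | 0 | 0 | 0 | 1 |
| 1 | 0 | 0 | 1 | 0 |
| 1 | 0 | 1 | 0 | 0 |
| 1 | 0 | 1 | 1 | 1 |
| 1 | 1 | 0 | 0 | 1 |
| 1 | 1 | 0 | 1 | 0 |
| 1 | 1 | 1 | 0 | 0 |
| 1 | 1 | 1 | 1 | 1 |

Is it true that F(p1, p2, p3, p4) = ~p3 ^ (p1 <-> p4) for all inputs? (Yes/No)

Check the formula against F row by row:
  p1=0, p2=0, p3=0, p4=0: formula gives 0, but F = 1 ✗
Since they disagree at (0,0,0,0), the expression is not a correct formula for F.

No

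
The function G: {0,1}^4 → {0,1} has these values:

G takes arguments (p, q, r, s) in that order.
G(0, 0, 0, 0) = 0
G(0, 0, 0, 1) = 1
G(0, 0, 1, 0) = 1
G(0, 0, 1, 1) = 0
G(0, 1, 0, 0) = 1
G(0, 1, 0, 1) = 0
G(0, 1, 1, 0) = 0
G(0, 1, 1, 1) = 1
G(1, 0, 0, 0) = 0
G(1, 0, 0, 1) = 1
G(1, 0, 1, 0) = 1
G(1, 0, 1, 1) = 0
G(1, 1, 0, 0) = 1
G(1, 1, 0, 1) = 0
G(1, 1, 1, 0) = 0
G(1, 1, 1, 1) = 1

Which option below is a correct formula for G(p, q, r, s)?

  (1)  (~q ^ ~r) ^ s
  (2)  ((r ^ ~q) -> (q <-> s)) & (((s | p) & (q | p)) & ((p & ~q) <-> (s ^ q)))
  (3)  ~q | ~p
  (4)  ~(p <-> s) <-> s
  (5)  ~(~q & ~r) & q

(2): at (0,0,0,1) it gives 0, but G = 1 — eliminated.
(3): at (0,0,0,0) it gives 1, but G = 0 — eliminated.
(4): at (0,0,0,0) it gives 1, but G = 0 — eliminated.
(5): at (0,0,0,1) it gives 0, but G = 1 — eliminated.
That leaves (1). Evaluating it on every row reproduces the table of G exactly.

1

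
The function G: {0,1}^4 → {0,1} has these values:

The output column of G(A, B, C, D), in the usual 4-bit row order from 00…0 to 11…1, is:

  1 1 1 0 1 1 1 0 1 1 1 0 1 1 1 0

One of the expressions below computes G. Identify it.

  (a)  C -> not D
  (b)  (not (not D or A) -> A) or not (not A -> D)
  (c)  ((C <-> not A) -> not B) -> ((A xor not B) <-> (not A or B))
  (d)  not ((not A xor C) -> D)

a

(b) disagrees with G on (0,0,0,1) (formula → 0, table → 1); rule it out.
(c) disagrees with G on (0,0,1,1) (formula → 1, table → 0); rule it out.
(d) disagrees with G on (0,0,0,1) (formula → 0, table → 1); rule it out.
That leaves (a). Evaluating it on every row reproduces the table of G exactly.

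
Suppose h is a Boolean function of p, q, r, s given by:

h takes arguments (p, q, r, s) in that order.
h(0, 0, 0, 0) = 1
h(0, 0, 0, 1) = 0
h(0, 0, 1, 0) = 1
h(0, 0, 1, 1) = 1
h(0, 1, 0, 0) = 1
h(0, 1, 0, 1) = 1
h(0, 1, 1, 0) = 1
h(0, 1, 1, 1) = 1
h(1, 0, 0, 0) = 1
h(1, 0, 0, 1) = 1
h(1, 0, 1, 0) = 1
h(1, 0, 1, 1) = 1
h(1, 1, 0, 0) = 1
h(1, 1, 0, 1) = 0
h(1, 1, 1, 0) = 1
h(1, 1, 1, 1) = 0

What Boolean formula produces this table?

h(p, q, r, s) = ¬(((((¬p ∧ ¬q) ∧ ¬r) ∧ s) ∨ (((p ∧ q) ∧ ¬r) ∧ s)) ∨ (((p ∧ q) ∧ r) ∧ s))

h is 0 on only 3 rows — (0,0,0,1), (1,1,0,1), (1,1,1,1). Writing each as a minterm (¬p·¬q·¬r·s, p·q·¬r·s, p·q·r·s) and OR-ing them characterizes exactly where h=0, so h is the negation of that disjunction.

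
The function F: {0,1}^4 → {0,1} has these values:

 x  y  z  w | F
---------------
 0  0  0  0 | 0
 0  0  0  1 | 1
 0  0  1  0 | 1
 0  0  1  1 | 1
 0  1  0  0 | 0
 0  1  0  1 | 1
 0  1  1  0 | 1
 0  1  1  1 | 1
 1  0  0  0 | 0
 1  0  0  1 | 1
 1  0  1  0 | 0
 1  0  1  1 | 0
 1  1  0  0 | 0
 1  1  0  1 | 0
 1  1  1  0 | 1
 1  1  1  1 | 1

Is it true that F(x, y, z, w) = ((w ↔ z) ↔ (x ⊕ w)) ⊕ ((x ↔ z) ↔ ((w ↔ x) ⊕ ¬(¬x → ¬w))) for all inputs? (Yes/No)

No

Test each input against both F and the formula:
  x=0, y=0, z=0, w=0: formula gives 1, but F = 0 ✗
Row (0,0,0,0) is a counterexample, so the formula is not equivalent to F.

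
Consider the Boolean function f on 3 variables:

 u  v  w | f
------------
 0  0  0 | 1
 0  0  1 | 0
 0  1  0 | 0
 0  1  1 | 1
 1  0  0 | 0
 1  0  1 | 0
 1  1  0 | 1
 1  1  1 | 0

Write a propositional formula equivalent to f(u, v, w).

f(u, v, w) = (((~u & ~v) & ~w) | ((~u & v) & w)) | ((u & v) & ~w)

Collect the rows where f=1 — (0,0,0), (0,1,1), (1,1,0) — and write one minterm per row: ¬u·¬v·¬w, ¬u·v·w, u·v·¬w. Their union (logical OR) reproduces the table exactly.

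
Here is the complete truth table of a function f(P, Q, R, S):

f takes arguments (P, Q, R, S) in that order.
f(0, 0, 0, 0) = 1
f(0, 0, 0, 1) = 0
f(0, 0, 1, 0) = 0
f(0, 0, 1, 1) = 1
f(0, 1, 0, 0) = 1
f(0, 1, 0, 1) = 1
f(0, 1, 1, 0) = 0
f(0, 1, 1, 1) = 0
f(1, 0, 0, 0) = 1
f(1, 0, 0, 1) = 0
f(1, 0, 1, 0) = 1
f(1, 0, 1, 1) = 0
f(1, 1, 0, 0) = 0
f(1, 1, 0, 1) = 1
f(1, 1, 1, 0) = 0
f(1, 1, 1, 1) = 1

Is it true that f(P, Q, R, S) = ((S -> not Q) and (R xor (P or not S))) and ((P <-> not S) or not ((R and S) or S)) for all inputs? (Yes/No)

Test each input against both f and the formula:
  P=0, Q=0, R=0, S=0: formula gives 1, f = 1 ✓
  P=0, Q=0, R=0, S=1: formula gives 0, f = 0 ✓
  P=0, Q=0, R=1, S=0: formula gives 0, f = 0 ✓
  P=0, Q=0, R=1, S=1: formula gives 1, f = 1 ✓
  …
  P=0, Q=1, R=0, S=1: formula gives 0, but f = 1 ✗
Since they disagree at (0,1,0,1), the expression is not a correct formula for f.

No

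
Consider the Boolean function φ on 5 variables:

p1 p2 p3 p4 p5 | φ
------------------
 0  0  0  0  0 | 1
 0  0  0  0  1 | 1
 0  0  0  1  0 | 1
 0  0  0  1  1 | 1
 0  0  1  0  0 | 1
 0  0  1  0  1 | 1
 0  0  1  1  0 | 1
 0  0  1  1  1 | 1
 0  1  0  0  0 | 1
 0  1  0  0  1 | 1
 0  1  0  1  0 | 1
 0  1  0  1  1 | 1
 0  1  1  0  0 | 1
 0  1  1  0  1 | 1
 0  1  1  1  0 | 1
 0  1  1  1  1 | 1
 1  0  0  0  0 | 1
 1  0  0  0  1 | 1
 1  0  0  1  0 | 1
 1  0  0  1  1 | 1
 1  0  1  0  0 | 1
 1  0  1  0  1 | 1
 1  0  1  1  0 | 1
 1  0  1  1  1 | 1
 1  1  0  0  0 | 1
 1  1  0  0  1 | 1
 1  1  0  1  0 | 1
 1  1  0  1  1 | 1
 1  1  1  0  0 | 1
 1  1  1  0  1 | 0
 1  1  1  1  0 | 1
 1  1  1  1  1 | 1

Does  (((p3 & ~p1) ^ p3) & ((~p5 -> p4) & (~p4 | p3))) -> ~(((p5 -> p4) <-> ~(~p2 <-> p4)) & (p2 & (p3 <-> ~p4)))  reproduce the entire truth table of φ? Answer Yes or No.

Check the formula against φ row by row:
  p1=0, p2=0, p3=0, p4=0, p5=0: formula gives 1, φ = 1 ✓
  p1=0, p2=0, p3=0, p4=0, p5=1: formula gives 1, φ = 1 ✓
  p1=0, p2=0, p3=0, p4=1, p5=0: formula gives 1, φ = 1 ✓
  p1=0, p2=0, p3=0, p4=1, p5=1: formula gives 1, φ = 1 ✓
  …and likewise for the remaining 28 rows.
Every row agrees, so the formula is equivalent.

Yes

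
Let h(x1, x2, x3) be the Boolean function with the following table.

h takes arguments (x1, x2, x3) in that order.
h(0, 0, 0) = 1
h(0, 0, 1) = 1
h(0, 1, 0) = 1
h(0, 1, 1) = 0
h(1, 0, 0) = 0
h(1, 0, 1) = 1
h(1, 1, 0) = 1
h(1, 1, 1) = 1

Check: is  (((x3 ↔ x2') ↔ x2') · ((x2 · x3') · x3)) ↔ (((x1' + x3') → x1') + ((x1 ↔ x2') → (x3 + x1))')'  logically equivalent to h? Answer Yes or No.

No

Test each input against both h and the formula:
  x1=0, x2=0, x3=0: formula gives 1, h = 1 ✓
  x1=0, x2=0, x3=1: formula gives 1, h = 1 ✓
  x1=0, x2=1, x3=0: formula gives 1, h = 1 ✓
  x1=0, x2=1, x3=1: formula gives 1, but h = 0 ✗
Since they disagree at (0,1,1), the expression is not a correct formula for h.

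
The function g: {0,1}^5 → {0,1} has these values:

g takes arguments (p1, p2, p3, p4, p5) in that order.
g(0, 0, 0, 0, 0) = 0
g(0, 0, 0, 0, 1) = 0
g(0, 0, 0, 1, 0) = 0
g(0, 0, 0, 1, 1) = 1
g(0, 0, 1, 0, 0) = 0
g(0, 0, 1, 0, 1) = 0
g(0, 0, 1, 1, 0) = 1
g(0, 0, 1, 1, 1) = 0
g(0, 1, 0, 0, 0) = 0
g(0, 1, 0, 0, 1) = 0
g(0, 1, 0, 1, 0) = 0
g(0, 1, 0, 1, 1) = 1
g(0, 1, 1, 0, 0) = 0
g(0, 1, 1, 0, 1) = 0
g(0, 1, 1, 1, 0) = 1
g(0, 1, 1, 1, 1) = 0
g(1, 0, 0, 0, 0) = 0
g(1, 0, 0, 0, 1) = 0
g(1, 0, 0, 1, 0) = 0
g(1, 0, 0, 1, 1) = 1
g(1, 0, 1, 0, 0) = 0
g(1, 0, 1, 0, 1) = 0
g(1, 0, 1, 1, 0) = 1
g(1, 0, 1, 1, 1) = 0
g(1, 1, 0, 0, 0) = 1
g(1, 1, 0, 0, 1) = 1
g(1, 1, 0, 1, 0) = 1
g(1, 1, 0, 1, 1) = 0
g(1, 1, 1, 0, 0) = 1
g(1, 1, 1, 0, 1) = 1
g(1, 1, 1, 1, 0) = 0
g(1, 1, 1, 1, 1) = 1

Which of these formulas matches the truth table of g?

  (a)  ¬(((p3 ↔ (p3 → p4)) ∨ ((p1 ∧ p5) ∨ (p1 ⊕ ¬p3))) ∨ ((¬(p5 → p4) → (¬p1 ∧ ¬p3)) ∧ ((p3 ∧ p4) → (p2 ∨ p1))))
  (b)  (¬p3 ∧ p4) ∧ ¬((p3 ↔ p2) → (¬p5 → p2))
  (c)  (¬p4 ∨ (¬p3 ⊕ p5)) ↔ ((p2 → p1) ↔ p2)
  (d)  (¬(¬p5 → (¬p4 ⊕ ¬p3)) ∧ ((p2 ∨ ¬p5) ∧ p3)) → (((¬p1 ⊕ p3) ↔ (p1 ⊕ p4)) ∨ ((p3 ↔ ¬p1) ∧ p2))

(a) disagrees with g on (0,0,0,1,1) (formula → 0, table → 1); rule it out.
(b) disagrees with g on (0,0,0,1,0) (formula → 1, table → 0); rule it out.
(d) disagrees with g on (0,0,0,0,0) (formula → 1, table → 0); rule it out.
Only (c) survives; checking it on all 32 rows confirms it matches g.

c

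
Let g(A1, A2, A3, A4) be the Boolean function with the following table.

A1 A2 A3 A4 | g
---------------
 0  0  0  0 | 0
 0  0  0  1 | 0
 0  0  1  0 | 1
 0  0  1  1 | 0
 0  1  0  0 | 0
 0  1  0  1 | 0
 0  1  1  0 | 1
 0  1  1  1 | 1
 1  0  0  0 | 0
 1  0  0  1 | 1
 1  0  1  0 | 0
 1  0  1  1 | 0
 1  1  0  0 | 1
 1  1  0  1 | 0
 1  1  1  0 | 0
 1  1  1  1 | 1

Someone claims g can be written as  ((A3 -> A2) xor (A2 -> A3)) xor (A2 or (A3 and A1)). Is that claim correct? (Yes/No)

Test each input against both g and the formula:
  A1=0, A2=0, A3=0, A4=0: formula gives 0, g = 0 ✓
  A1=0, A2=0, A3=0, A4=1: formula gives 0, g = 0 ✓
  A1=0, A2=0, A3=1, A4=0: formula gives 1, g = 1 ✓
  A1=0, A2=0, A3=1, A4=1: formula gives 1, but g = 0 ✗
A single disagreement suffices: at (0,0,1,1) they differ, so the formula does not compute g.

No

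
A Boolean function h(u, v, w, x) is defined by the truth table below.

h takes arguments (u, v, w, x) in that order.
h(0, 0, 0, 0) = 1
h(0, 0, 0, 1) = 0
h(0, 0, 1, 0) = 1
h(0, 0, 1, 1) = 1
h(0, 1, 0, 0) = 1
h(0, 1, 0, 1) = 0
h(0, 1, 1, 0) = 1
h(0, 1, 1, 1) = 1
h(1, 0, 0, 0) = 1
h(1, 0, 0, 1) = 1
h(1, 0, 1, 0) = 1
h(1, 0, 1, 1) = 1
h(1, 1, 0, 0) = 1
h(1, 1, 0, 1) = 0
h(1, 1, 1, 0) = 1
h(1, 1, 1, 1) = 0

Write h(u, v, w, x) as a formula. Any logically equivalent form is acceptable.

The 0-rows are (0,0,0,1), (0,1,0,1), (1,1,0,1), (1,1,1,1). Take each as a conjunction (¬u·¬v·¬w·x, ¬u·v·¬w·x, u·v·¬w·x, u·v·w·x), form their disjunction, and complement — that gives a formula that is 1 everywhere h is.

h(u, v, w, x) = ¬((((((¬u ∧ ¬v) ∧ ¬w) ∧ x) ∨ (((¬u ∧ v) ∧ ¬w) ∧ x)) ∨ (((u ∧ v) ∧ ¬w) ∧ x)) ∨ (((u ∧ v) ∧ w) ∧ x))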